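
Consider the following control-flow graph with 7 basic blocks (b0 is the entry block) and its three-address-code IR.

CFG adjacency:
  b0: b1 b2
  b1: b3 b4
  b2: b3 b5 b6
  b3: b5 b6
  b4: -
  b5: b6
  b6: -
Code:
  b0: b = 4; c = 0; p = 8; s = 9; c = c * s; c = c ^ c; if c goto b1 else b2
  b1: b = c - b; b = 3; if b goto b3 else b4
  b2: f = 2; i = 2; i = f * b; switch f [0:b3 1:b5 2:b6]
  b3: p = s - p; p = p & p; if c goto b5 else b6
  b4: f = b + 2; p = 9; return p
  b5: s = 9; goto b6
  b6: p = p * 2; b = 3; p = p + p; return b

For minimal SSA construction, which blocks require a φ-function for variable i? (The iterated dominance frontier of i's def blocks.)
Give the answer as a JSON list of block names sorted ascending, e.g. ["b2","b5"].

idom tree: b1←b0 b2←b0 b3←b0 b4←b1 b5←b0 b6←b0
Dom∩ at merges:
  b3: preds {b1,b2}: {b0,b1} ∩ {b0,b2} = {b0}; idom=b0
  b5: preds {b2,b3}: {b0,b2} ∩ {b0,b3} = {b0}; idom=b0
  b6: preds {b2,b3,b5}: {b0,b2} ∩ {b0,b3} ∩ {b0,b5} = {b0}; idom=b0

DF derivation:
  join b3 pred b1: b1 stop@b0
  join b3 pred b2: b2 stop@b0
  join b5 pred b2: b2 stop@b0
  join b5 pred b3: b3 stop@b0
  join b6 pred b2: b2 stop@b0
  join b6 pred b3: b3 stop@b0
  join b6 pred b5: b5 stop@b0
  b0 → ∅
  b1 → {b3}
  b2 → {b3,b5,b6}
  b3 → {b5,b6}
  b4 → ∅
  b5 → {b6}
  b6 → ∅

φ for i: defs {b2}
  DF⁺ = {b3,b5,b6}

Answer: ["b3", "b5", "b6"]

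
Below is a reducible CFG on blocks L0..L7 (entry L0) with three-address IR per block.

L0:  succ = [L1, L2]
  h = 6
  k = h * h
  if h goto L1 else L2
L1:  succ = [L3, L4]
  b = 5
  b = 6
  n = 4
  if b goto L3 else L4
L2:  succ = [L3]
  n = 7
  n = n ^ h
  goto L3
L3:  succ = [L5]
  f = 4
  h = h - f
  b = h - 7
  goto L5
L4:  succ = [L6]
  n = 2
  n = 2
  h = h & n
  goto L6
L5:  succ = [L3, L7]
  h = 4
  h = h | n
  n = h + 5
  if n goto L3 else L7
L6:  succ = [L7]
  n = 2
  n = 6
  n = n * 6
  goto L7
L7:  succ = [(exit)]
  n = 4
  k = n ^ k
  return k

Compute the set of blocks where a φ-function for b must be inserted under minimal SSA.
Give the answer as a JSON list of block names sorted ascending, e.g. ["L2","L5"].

Answer: ["L3", "L7"]

Working:
idom tree: L1←L0 L2←L0 L3←L0 L4←L1 L5←L3 L6←L4 L7←L0
Dom∩ at merges:
  L3: preds {L1,L2,L5}: {L0,L1} ∩ {L0,L2} ∩ {L0,L3,L5} = {L0}; idom=L0
  L7: preds {L5,L6}: {L0,L3,L5} ∩ {L0,L1,L4,L6} = {L0}; idom=L0

Frontier:
  L3←L1: walk L1 to L0
  L3←L2: walk L2 to L0
  L3←L5: walk L5→L3 to L0
  L7←L5: walk L5→L3 to L0
  L7←L6: walk L6→L4→L1 to L0
  L0: DF=∅
  L1: DF={L3,L7}
  L2: DF={L3}
  L3: DF={L3,L7}
  L4: DF={L7}
  L5: DF={L3,L7}
  L6: DF={L7}
  L7: DF=∅

φ for b: defs {L1,L3}
  DF⁺ = {L3,L7}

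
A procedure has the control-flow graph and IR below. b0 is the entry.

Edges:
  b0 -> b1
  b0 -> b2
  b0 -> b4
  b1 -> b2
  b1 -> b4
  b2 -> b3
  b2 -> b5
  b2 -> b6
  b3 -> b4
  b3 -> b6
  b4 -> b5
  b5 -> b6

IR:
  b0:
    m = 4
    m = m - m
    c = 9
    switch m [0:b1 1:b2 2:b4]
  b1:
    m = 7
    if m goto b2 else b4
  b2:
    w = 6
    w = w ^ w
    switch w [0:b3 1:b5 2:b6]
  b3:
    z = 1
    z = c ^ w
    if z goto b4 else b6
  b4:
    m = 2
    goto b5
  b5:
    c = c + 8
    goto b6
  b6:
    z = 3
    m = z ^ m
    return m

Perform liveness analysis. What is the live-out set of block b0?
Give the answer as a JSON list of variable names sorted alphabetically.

Answer: ["c", "m"]

Working:
Per-block:
  b0: {c,m} / ∅
  b1: {m} / ∅
  b2: {w} / ∅
  b3: {z} / {c,w}
  b4: {m} / ∅
  b5: {c} / {c}
  b6: {m,z} / {m}

Backward fixpoint:
  live b0: ∅→{c,m}
  live b1: {c}→{c,m}
  live b2: {c,m}→{c,m,w}
  live b3: {c,m,w}→{c,m}
  live b4: {c}→{c,m}
  live b5: {c,m}→{m}
  live b6: {m}→∅

live-out(b0) = ["c", "m"]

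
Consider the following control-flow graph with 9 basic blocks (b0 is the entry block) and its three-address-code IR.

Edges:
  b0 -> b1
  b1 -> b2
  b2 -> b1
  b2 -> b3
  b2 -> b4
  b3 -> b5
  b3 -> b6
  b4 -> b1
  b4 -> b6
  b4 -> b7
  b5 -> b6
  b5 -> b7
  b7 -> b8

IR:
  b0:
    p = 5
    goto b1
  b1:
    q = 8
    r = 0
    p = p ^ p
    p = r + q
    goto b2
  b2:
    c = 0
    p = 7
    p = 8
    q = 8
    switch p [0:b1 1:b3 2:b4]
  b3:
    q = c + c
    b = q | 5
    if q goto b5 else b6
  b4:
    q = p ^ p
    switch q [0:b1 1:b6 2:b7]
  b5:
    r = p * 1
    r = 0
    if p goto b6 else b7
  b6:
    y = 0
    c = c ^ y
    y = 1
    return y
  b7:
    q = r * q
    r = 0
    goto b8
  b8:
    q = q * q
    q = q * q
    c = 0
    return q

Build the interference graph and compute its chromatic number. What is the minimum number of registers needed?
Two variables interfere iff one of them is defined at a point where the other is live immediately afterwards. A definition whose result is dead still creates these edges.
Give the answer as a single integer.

def/use:
  b0: {p} / ∅
  b1: {p,q,r} / {p}
  b2: {c,p,q} / ∅
  b3: {b,q} / {c}
  b4: {q} / {p}
  b5: {r} / {p}
  b6: {c,y} / {c}
  b7: {q,r} / {q,r}
  b8: {c,q} / {q}

Backward fixpoint:
  b0 li=∅ lo={p}
  b1 li={p} lo={r}
  b2 li={r} lo={c,p,r}
  b3 li={c,p} lo={c,p,q}
  b4 li={c,p,r} lo={c,p,q,r}
  b5 li={c,p,q} lo={c,q,r}
  b6 li={c} lo=∅
  b7 li={q,r} lo={q}
  b8 li={q} lo=∅

Interfere edges:
  b — {c,p,q}
  c — {b,p,q,r,y}
  p — {b,c,q,r}
  q — {b,c,p,r}
  r — {c,p,q}
  y — {c}

Chromatic number:
  {b,c,p,q} pairwise interfere (4-clique) ⇒ χ ≥ 4
  assign b→R3 c→R0 p→R1 q→R2 r→R3 y→R1 — no edge inside a register ⇒ χ ≤ 4
  χ = 4

Answer: 4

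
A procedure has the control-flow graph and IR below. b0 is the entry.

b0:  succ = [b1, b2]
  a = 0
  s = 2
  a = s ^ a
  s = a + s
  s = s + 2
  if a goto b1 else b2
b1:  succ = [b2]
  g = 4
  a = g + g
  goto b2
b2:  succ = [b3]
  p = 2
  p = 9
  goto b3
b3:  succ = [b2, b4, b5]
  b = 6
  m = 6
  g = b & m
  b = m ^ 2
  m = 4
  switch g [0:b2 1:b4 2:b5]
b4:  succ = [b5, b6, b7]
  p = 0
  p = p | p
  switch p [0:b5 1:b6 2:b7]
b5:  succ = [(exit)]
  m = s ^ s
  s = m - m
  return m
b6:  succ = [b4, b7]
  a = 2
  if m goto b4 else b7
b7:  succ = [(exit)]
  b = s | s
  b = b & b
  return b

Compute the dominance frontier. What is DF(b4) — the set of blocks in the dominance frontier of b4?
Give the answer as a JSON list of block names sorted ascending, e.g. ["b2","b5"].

Answer: ["b4", "b5"]

Working:
idom tree: b1←b0 b2←b0 b3←b2 b4←b3 b5←b3 b6←b4 b7←b4
Dom at joins:
  b2: preds {b0,b1,b3}: {b0} ∩ {b0,b1} ∩ {b0,b2,b3} = {b0}; idom=b0
  b4: preds {b3,b6}: {b0,b2,b3} ∩ {b0,b2,b3,b4,b6} = {b0,b2,b3}; idom=b3
  b5: preds {b3,b4}: {b0,b2,b3} ∩ {b0,b2,b3,b4} = {b0,b2,b3}; idom=b3
  b7: preds {b4,b6}: {b0,b2,b3,b4} ∩ {b0,b2,b3,b4,b6} = {b0,b2,b3,b4}; idom=b4

DF walk-up:
  b2←b0: walk · to b0
  b2←b1: walk b1 to b0
  b2←b3: walk b3→b2 to b0
  b4←b3: walk · to b3
  b4←b6: walk b6→b4 to b3
  b5←b3: walk · to b3
  b5←b4: walk b4 to b3
  b7←b4: walk · to b4
  b7←b6: walk b6 to b4
  b0: DF=∅
  b1: DF={b2}
  b2: DF={b2}
  b3: DF={b2}
  b4: DF={b4,b5}
  b5: DF=∅
  b6: DF={b4,b7}
  b7: DF=∅

DF(b4) = ["b4", "b5"]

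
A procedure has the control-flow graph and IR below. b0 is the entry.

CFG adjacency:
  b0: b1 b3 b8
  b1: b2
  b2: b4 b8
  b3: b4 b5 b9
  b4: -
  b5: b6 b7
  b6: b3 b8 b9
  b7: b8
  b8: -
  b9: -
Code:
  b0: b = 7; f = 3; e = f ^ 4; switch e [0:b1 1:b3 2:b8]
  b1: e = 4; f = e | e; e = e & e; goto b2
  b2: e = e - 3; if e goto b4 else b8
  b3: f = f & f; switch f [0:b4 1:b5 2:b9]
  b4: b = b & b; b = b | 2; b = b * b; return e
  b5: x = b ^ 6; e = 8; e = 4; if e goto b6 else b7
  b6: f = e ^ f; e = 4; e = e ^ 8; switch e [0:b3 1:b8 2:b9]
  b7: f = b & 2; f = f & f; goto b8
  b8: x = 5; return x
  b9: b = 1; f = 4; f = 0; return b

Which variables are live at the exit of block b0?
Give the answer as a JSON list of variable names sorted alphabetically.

Per-block:
  b0 def {b,e,f} use ∅
  b1 def {e,f} use ∅
  b2 def {e} use {e}
  b3 def {f} use {f}
  b4 def {b} use {b,e}
  b5 def {e,x} use {b}
  b6 def {e,f} use {e,f}
  b7 def {f} use {b}
  b8 def {x} use ∅
  b9 def {b,f} use ∅

Backward fixpoint:
  b0 li=∅ lo={b,e,f}
  b1 li={b} lo={b,e}
  b2 li={b,e} lo={b,e}
  b3 li={b,e,f} lo={b,e,f}
  b4 li={b,e} lo=∅
  b5 li={b,f} lo={b,e,f}
  b6 li={b,e,f} lo={b,e,f}
  b7 li={b} lo=∅
  b8 li=∅ lo=∅
  b9 li=∅ lo=∅

live-out(b0) = ["b", "e", "f"]

Answer: ["b", "e", "f"]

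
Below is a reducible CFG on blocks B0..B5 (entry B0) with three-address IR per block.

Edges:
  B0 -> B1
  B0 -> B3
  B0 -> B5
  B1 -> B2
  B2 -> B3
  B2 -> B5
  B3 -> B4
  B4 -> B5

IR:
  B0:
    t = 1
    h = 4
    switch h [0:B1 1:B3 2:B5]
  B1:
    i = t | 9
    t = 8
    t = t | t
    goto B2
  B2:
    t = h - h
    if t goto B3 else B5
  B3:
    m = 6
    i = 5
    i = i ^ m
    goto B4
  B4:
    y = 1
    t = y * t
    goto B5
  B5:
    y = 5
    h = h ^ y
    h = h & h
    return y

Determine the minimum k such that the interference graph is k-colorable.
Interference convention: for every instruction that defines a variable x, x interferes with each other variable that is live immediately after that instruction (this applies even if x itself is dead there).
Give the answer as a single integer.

Answer: 4

Working:
def/use:
  B0: def={h,t} ue=∅
  B1: def={i,t} ue={t}
  B2: def={t} ue={h}
  B3: def={i,m} ue=∅
  B4: def={t,y} ue={t}
  B5: def={h,y} ue={h}

Live sets:
  live B0: ∅→{h,t}
  live B1: {h,t}→{h}
  live B2: {h}→{h,t}
  live B3: {h,t}→{h,t}
  live B4: {h,t}→{h}
  live B5: {h}→∅

Interference:
  h: {i,m,t,y}
  i: {h,m,t}
  m: {h,i,t}
  t: {h,i,m,y}
  y: {h,t}

Registers:
  lower bound: {h,i,m,t} mutually conflict ⇒ χ ≥ 4
  assign h→r0 i→r2 m→r3 t→r1 y→r2 — no edge inside a register ⇒ χ ≤ 4
  χ = 4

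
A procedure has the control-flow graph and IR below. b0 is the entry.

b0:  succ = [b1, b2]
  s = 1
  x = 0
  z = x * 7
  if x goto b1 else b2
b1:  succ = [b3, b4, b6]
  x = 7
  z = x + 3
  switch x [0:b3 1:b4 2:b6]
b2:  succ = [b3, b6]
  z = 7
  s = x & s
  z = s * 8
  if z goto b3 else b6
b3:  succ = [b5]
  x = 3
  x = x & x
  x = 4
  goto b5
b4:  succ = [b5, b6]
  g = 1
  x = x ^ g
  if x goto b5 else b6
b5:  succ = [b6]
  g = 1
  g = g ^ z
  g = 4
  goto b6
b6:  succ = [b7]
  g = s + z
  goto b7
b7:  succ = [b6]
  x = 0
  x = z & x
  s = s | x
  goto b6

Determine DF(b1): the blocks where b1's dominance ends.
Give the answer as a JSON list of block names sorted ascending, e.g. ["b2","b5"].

Answer: ["b3", "b5", "b6"]

Derivation:
idom tree: b1←b0 b2←b0 b3←b0 b4←b1 b5←b0 b6←b0 b7←b6
Join-block Dom:
  b3: preds {b1,b2}: {b0,b1} ∩ {b0,b2} = {b0}; idom=b0
  b5: preds {b3,b4}: {b0,b3} ∩ {b0,b1,b4} = {b0}; idom=b0
  b6: preds {b1,b2,b4,b5,b7}: {b0,b1} ∩ {b0,b2} ∩ {b0,b1,b4} ∩ {b0,b5} ∩ {b0,b6,b7} = {b0}; idom=b0

Frontier:
  b3←b1: walk b1 to b0
  b3←b2: walk b2 to b0
  b5←b3: walk b3 to b0
  b5←b4: walk b4→b1 to b0
  b6←b1: walk b1 to b0
  b6←b2: walk b2 to b0
  b6←b4: walk b4→b1 to b0
  b6←b5: walk b5 to b0
  b6←b7: walk b7→b6 to b0
  DF(b0)=∅
  DF(b1)={b3,b5,b6}
  DF(b2)={b3,b6}
  DF(b3)={b5}
  DF(b4)={b5,b6}
  DF(b5)={b6}
  DF(b6)={b6}
  DF(b7)={b6}

DF(b1) = ["b3", "b5", "b6"]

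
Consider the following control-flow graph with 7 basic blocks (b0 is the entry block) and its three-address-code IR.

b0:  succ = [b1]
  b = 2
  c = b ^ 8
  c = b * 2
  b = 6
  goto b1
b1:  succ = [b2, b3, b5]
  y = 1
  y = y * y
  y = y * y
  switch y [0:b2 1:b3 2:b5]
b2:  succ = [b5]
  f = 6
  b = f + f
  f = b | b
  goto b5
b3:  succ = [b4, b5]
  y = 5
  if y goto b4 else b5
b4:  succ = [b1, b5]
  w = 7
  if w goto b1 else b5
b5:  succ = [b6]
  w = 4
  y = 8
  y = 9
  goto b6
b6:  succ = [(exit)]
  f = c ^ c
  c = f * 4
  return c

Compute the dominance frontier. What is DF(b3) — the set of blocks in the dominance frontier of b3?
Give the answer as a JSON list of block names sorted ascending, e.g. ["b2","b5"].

Answer: ["b1", "b5"]

Derivation:
idom tree: b1←b0 b2←b1 b3←b1 b4←b3 b5←b1 b6←b5
Dom at joins:
  b1: preds {b0,b4}: {b0} ∩ {b0,b1,b3,b4} = {b0}; idom=b0
  b5: preds {b1,b2,b3,b4}: {b0,b1} ∩ {b0,b1,b2} ∩ {b0,b1,b3} ∩ {b0,b1,b3,b4} = {b0,b1}; idom=b1

Frontier:
  b1←b0: walk · to b0
  b1←b4: walk b4→b3→b1 to b0
  b5←b1: walk · to b1
  b5←b2: walk b2 to b1
  b5←b3: walk b3 to b1
  b5←b4: walk b4→b3 to b1
  b0 → ∅
  b1 → {b1}
  b2 → {b5}
  b3 → {b1,b5}
  b4 → {b1,b5}
  b5 → ∅
  b6 → ∅

DF(b3) = ["b1", "b5"]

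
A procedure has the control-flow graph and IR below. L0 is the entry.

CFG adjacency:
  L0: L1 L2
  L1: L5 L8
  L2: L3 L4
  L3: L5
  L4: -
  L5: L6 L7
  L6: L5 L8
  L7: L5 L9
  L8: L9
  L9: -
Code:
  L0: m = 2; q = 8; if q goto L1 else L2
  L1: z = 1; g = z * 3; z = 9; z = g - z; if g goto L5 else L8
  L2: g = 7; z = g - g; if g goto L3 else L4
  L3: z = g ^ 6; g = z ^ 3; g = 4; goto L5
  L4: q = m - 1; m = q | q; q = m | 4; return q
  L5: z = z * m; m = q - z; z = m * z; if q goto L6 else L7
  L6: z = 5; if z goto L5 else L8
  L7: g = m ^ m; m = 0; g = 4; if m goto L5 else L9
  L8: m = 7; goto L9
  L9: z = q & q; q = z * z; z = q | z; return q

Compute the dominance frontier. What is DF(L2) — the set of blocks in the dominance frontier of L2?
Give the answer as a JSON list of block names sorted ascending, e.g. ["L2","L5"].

idom tree: L1←L0 L2←L0 L3←L2 L4←L2 L5←L0 L6←L5 L7←L5 L8←L0 L9←L0
Join-block Dom:
  L5: preds {L1,L3,L6,L7}: {L0,L1} ∩ {L0,L2,L3} ∩ {L0,L5,L6} ∩ {L0,L5,L7} = {L0}; idom=L0
  L8: preds {L1,L6}: {L0,L1} ∩ {L0,L5,L6} = {L0}; idom=L0
  L9: preds {L7,L8}: {L0,L5,L7} ∩ {L0,L8} = {L0}; idom=L0

Frontier:
  L5←L1: walk L1 to L0
  L5←L3: walk L3→L2 to L0
  L5←L6: walk L6→L5 to L0
  L5←L7: walk L7→L5 to L0
  L8←L1: walk L1 to L0
  L8←L6: walk L6→L5 to L0
  L9←L7: walk L7→L5 to L0
  L9←L8: walk L8 to L0
  DF(L0)=∅
  DF(L1)={L5,L8}
  DF(L2)={L5}
  DF(L3)={L5}
  DF(L4)=∅
  DF(L5)={L5,L8,L9}
  DF(L6)={L5,L8}
  DF(L7)={L5,L9}
  DF(L8)={L9}
  DF(L9)=∅

DF(L2) = ["L5"]

Answer: ["L5"]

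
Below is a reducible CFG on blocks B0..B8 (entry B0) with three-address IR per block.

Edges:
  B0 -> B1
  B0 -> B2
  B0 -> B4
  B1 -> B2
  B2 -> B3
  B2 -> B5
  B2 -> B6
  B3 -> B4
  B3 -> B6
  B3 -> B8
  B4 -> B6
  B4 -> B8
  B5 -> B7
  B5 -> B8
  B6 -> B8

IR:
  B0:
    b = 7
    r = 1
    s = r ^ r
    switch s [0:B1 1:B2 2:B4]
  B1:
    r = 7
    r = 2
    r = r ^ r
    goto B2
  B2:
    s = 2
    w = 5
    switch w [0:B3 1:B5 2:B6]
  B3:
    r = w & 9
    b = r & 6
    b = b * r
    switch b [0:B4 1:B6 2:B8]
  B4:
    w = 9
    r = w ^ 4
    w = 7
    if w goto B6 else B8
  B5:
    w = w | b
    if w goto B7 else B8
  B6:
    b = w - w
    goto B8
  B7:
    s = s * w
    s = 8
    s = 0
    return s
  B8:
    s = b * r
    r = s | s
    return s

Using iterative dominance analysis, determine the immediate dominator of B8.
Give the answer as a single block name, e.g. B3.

Answer: B0

Analysis:
idom tree: B1←B0 B2←B0 B3←B2 B4←B0 B5←B2 B6←B0 B7←B5 B8←B0
Dom at joins:
  B2: preds {B0,B1}: {B0} ∩ {B0,B1} = {B0}; idom=B0
  B4: preds {B0,B3}: {B0} ∩ {B0,B2,B3} = {B0}; idom=B0
  B6: preds {B2,B3,B4}: {B0,B2} ∩ {B0,B2,B3} ∩ {B0,B4} = {B0}; idom=B0
  B8: preds {B3,B4,B5,B6}: {B0,B2,B3} ∩ {B0,B4} ∩ {B0,B2,B5} ∩ {B0,B6} = {B0}; idom=B0

idom(B8) = B0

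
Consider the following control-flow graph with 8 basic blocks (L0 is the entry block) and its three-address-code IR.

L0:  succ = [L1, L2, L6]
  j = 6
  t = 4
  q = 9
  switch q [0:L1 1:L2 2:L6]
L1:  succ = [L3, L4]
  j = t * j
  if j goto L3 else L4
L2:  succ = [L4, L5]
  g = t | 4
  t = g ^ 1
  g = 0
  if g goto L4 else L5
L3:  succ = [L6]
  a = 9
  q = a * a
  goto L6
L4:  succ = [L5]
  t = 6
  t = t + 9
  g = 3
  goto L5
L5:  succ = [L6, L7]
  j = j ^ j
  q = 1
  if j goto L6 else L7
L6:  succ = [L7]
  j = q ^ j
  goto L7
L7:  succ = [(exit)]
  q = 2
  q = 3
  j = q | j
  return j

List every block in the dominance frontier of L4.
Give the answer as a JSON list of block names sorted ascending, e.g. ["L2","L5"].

Answer: ["L5"]

Working:
idom tree: L1←L0 L2←L0 L3←L1 L4←L0 L5←L0 L6←L0 L7←L0
Dom at joins:
  L4: preds {L1,L2}: {L0,L1} ∩ {L0,L2} = {L0}; idom=L0
  L5: preds {L2,L4}: {L0,L2} ∩ {L0,L4} = {L0}; idom=L0
  L6: preds {L0,L3,L5}: {L0} ∩ {L0,L1,L3} ∩ {L0,L5} = {L0}; idom=L0
  L7: preds {L5,L6}: {L0,L5} ∩ {L0,L6} = {L0}; idom=L0

Frontier:
  L4←L1: walk L1 to L0
  L4←L2: walk L2 to L0
  L5←L2: walk L2 to L0
  L5←L4: walk L4 to L0
  L6←L0: walk · to L0
  L6←L3: walk L3→L1 to L0
  L6←L5: walk L5 to L0
  L7←L5: walk L5 to L0
  L7←L6: walk L6 to L0
  L0: DF=∅
  L1: DF={L4,L6}
  L2: DF={L4,L5}
  L3: DF={L6}
  L4: DF={L5}
  L5: DF={L6,L7}
  L6: DF={L7}
  L7: DF=∅

DF(L4) = ["L5"]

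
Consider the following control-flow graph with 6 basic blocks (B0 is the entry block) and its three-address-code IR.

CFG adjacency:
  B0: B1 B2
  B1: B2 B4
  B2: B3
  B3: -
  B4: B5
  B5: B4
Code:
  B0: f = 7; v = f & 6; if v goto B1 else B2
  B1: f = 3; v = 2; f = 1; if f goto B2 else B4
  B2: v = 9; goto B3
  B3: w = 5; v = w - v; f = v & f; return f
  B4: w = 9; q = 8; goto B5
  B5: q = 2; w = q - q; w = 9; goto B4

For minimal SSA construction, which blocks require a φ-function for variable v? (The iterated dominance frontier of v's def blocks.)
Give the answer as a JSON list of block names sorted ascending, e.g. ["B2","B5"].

Answer: ["B2"]

Analysis:
idom tree: B1←B0 B2←B0 B3←B2 B4←B1 B5←B4
Dom at joins:
  B2: preds {B0,B1}: {B0} ∩ {B0,B1} = {B0}; idom=B0
  B4: preds {B1,B5}: {B0,B1} ∩ {B0,B1,B4,B5} = {B0,B1}; idom=B1

DF walk-up:
  join B2 pred B0: · stop@B0
  join B2 pred B1: B1 stop@B0
  join B4 pred B1: · stop@B1
  join B4 pred B5: B5→B4 stop@B1
  B0 → ∅
  B1 → {B2}
  B2 → ∅
  B3 → ∅
  B4 → {B4}
  B5 → {B4}

φ for v: defs {B0,B1,B2,B3}
  DF⁺ = {B2}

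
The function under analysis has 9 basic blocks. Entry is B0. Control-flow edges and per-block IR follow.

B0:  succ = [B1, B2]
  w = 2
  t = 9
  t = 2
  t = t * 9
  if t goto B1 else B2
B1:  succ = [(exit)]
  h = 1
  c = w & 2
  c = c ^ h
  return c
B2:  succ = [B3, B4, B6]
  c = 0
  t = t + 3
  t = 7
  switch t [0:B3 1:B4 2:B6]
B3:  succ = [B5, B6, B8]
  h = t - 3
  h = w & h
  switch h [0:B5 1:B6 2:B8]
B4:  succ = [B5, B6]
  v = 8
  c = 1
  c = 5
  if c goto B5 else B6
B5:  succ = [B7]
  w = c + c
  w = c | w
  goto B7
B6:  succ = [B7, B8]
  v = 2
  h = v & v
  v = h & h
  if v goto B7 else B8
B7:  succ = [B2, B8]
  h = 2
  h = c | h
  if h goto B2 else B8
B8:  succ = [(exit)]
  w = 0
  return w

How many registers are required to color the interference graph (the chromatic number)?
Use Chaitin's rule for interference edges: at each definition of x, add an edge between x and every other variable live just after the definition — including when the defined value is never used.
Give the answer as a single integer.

Answer: 4

Working:
Per-block:
  B0 def {t,w} use ∅
  B1 def {c,h} use {w}
  B2 def {c,t} use {t}
  B3 def {h} use {t,w}
  B4 def {c,v} use ∅
  B5 def {w} use {c}
  B6 def {h,v} use ∅
  B7 def {h} use {c}
  B8 def {w} use ∅

Live sets:
  live B0: ∅→{t,w}
  live B1: {w}→∅
  live B2: {t,w}→{c,t,w}
  live B3: {c,t,w}→{c,t,w}
  live B4: {t,w}→{c,t,w}
  live B5: {c,t}→{c,t,w}
  live B6: {c,t,w}→{c,t,w}
  live B7: {c,t,w}→{t,w}
  live B8: ∅→∅

Interfere edges:
  c — {h,t,v,w}
  h — {c,t,w}
  t — {c,h,v,w}
  v — {c,t,w}
  w — {c,h,t,v}

Chromatic number:
  clique {c,h,t,w} ⇒ need ≥ 4
  4-colouring: r0={c}  r1={t}  r2={w}  r3={h,v}
  χ = 4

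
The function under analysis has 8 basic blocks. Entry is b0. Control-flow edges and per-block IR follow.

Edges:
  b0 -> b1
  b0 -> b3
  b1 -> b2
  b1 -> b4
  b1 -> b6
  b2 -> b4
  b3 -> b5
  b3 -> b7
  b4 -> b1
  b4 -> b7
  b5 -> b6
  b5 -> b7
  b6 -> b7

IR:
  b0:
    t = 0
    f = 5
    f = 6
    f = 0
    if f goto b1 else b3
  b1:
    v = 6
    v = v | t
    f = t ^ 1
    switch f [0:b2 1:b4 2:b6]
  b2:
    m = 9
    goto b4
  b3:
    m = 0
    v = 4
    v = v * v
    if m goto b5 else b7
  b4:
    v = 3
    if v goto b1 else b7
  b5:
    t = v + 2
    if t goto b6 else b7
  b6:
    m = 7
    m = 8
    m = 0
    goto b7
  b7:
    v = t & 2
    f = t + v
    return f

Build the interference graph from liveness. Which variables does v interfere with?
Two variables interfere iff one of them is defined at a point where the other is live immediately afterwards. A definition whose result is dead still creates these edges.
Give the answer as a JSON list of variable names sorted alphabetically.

Per-block:
  b0: def={f,t} ue=∅
  b1: def={f,v} ue={t}
  b2: def={m} ue=∅
  b3: def={m,v} ue=∅
  b4: def={v} ue=∅
  b5: def={t} ue={v}
  b6: def={m} ue=∅
  b7: def={f,v} ue={t}

Live sets:
  live b0: ∅→{t}
  live b1: {t}→{t}
  live b2: {t}→{t}
  live b3: {t}→{t,v}
  live b4: {t}→{t}
  live b5: {v}→{t}
  live b6: {t}→{t}
  live b7: {t}→∅

Conflict graph:
  f↔{t}
  m↔{t,v}
  t↔{f,m,v}
  v↔{m,t}

N(v) = ["m", "t"]

Answer: ["m", "t"]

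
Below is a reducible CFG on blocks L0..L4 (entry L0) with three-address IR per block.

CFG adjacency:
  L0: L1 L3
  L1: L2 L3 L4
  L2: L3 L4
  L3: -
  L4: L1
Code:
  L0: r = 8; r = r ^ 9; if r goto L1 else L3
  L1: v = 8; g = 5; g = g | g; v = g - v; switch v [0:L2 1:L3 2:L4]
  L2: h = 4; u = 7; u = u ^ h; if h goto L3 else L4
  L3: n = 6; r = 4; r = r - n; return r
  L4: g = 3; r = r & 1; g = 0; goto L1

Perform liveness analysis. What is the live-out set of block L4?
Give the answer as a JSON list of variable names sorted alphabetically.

Answer: ["r"]

Derivation:
def/use:
  L0 def {r} use ∅
  L1 def {g,v} use ∅
  L2 def {h,u} use ∅
  L3 def {n,r} use ∅
  L4 def {g,r} use {r}

Liveness:
  live L0: ∅→{r}
  live L1: {r}→{r}
  live L2: {r}→{r}
  live L3: ∅→∅
  live L4: {r}→{r}

live-out(L4) = ["r"]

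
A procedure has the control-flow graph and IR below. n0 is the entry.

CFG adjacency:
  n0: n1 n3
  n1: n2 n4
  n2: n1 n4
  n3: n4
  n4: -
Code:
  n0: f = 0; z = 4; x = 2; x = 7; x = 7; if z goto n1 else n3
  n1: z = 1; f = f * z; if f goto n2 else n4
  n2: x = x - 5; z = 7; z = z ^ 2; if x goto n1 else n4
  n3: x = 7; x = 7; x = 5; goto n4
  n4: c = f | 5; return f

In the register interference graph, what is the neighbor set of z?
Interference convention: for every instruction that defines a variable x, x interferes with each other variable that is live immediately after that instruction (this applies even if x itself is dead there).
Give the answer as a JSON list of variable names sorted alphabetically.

Answer: ["f", "x"]

Working:
Block summaries:
  n0: {f,x,z} / ∅
  n1: {f,z} / {f}
  n2: {x,z} / {x}
  n3: {x} / ∅
  n4: {c} / {f}

Liveness:
  live n0: ∅→{f,x}
  live n1: {f,x}→{f,x}
  live n2: {f,x}→{f,x}
  live n3: {f}→{f}
  live n4: {f}→∅

Interference:
  c — {f}
  f — {c,x,z}
  x — {f,z}
  z — {f,x}

N(z) = ["f", "x"]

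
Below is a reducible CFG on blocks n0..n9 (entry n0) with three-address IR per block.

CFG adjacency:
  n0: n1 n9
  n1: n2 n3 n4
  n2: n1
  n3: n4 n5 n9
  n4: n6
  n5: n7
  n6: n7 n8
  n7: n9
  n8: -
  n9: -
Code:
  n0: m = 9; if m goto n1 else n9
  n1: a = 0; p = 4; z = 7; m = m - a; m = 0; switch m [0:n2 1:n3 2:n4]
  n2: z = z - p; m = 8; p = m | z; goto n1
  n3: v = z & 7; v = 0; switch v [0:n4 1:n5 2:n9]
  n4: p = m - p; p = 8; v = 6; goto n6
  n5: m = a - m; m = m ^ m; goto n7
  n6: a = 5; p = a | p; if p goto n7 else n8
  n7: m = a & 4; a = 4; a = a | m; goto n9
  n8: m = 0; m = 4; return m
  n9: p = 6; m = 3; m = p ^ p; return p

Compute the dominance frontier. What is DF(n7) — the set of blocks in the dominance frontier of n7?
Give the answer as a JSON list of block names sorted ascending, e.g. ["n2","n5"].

idom tree: n1←n0 n2←n1 n3←n1 n4←n1 n5←n3 n6←n4 n7←n1 n8←n6 n9←n0
Join-block Dom:
  n1: preds {n0,n2}: {n0} ∩ {n0,n1,n2} = {n0}; idom=n0
  n4: preds {n1,n3}: {n0,n1} ∩ {n0,n1,n3} = {n0,n1}; idom=n1
  n7: preds {n5,n6}: {n0,n1,n3,n5} ∩ {n0,n1,n4,n6} = {n0,n1}; idom=n1
  n9: preds {n0,n3,n7}: {n0} ∩ {n0,n1,n3} ∩ {n0,n1,n7} = {n0}; idom=n0

Frontier:
  join n1 pred n0: · stop@n0
  join n1 pred n2: n2→n1 stop@n0
  join n4 pred n1: · stop@n1
  join n4 pred n3: n3 stop@n1
  join n7 pred n5: n5→n3 stop@n1
  join n7 pred n6: n6→n4 stop@n1
  join n9 pred n0: · stop@n0
  join n9 pred n3: n3→n1 stop@n0
  join n9 pred n7: n7→n1 stop@n0
  DF(n0)=∅
  DF(n1)={n1,n9}
  DF(n2)={n1}
  DF(n3)={n4,n7,n9}
  DF(n4)={n7}
  DF(n5)={n7}
  DF(n6)={n7}
  DF(n7)={n9}
  DF(n8)=∅
  DF(n9)=∅

DF(n7) = ["n9"]

Answer: ["n9"]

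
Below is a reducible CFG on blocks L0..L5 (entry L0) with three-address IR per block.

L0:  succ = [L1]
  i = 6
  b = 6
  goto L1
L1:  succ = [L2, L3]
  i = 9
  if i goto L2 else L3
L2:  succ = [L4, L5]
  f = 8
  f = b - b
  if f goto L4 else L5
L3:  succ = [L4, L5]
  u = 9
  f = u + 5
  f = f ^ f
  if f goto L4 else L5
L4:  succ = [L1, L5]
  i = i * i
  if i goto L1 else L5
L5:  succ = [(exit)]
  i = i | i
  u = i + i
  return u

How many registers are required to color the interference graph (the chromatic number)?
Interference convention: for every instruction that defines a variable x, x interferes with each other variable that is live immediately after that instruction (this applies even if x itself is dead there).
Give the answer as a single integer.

Answer: 3

Working:
def/use:
  L0: def={b,i} ue=∅
  L1: def={i} ue=∅
  L2: def={f} ue={b}
  L3: def={f,u} ue=∅
  L4: def={i} ue={i}
  L5: def={i,u} ue={i}

Live sets:
  L0: in=∅ out={b}
  L1: in={b} out={b,i}
  L2: in={b,i} out={b,i}
  L3: in={b,i} out={b,i}
  L4: in={b,i} out={b,i}
  L5: in={i} out=∅

Conflict graph:
  b — {f,i,u}
  f — {b,i}
  i — {b,f,u}
  u — {b,i}

Registers:
  {b,f,i} pairwise interfere (3-clique) ⇒ χ ≥ 3
  assign b→R0 f→R2 i→R1 u→R2 — no edge inside a register ⇒ χ ≤ 3
  χ = 3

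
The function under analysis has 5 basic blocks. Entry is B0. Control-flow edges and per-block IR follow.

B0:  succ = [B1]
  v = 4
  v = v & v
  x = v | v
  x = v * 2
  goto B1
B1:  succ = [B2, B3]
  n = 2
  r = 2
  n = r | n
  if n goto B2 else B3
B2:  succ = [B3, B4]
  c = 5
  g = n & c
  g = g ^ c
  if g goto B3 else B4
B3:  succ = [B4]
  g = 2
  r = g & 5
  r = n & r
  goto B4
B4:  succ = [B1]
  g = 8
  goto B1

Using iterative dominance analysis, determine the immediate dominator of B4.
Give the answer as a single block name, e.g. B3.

idom tree: B1←B0 B2←B1 B3←B1 B4←B1
Dom at joins:
  B1: preds {B0,B4}: {B0} ∩ {B0,B1,B4} = {B0}; idom=B0
  B3: preds {B1,B2}: {B0,B1} ∩ {B0,B1,B2} = {B0,B1}; idom=B1
  B4: preds {B2,B3}: {B0,B1,B2} ∩ {B0,B1,B3} = {B0,B1}; idom=B1

idom(B4) = B1

Answer: B1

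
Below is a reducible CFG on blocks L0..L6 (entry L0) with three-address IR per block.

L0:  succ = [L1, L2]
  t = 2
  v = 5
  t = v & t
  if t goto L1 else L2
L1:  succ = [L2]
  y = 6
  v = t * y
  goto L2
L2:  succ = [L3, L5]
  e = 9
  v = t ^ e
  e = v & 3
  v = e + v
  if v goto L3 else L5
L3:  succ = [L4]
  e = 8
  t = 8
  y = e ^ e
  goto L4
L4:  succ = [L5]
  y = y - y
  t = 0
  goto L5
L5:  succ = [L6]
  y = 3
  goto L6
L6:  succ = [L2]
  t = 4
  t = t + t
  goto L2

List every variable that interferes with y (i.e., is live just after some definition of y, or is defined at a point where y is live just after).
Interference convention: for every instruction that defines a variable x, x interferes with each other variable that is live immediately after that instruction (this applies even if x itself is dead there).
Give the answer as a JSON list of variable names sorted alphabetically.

Answer: ["t"]

Derivation:
Per-block:
  L0: def={t,v} ue=∅
  L1: def={v,y} ue={t}
  L2: def={e,v} ue={t}
  L3: def={e,t,y} ue=∅
  L4: def={t,y} ue={y}
  L5: def={y} ue=∅
  L6: def={t} ue=∅

Live sets:
  live L0: ∅→{t}
  live L1: {t}→{t}
  live L2: {t}→∅
  live L3: ∅→{y}
  live L4: {y}→∅
  live L5: ∅→∅
  live L6: ∅→{t}

Interference:
  e: {t,v}
  t: {e,v,y}
  v: {e,t}
  y: {t}

N(y) = ["t"]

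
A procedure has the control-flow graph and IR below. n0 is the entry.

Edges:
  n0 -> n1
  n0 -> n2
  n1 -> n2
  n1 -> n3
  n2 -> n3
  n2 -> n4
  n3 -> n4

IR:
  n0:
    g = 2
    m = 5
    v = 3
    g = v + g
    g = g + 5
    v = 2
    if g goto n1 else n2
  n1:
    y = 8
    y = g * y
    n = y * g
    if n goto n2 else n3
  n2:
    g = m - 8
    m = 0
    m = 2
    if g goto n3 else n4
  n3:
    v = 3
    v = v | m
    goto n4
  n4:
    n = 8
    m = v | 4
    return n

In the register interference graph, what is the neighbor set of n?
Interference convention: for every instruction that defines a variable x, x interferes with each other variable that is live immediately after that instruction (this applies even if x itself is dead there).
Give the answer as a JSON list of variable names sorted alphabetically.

Answer: ["m", "v"]

Analysis:
Block summaries:
  n0: def={g,m,v} ue=∅
  n1: def={n,y} ue={g}
  n2: def={g,m} ue={m}
  n3: def={v} ue={m}
  n4: def={m,n} ue={v}

Backward fixpoint:
  n0: in=∅ out={g,m,v}
  n1: in={g,m,v} out={m,v}
  n2: in={m,v} out={m,v}
  n3: in={m} out={v}
  n4: in={v} out=∅

Conflict graph:
  g↔{m,v,y}
  m↔{g,n,v,y}
  n↔{m,v}
  v↔{g,m,n,y}
  y↔{g,m,v}

N(n) = ["m", "v"]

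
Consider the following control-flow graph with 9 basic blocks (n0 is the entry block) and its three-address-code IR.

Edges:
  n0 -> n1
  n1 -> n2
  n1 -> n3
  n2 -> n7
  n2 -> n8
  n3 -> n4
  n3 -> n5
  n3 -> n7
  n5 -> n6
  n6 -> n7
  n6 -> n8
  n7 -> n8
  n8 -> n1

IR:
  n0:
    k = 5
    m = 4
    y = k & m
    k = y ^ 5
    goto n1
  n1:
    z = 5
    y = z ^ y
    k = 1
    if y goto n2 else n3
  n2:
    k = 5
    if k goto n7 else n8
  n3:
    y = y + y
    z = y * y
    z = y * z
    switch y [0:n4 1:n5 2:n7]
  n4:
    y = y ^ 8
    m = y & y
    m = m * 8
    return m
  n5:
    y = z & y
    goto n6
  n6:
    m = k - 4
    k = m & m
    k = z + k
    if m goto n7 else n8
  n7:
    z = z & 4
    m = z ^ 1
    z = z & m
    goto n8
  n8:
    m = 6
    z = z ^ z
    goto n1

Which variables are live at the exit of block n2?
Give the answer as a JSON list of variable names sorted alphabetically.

Answer: ["y", "z"]

Derivation:
Per-block:
  n0: {k,m,y} / ∅
  n1: {k,y,z} / {y}
  n2: {k} / ∅
  n3: {y,z} / {y}
  n4: {m,y} / {y}
  n5: {y} / {y,z}
  n6: {k,m} / {k,z}
  n7: {m,z} / {z}
  n8: {m,z} / {z}

Live sets:
  n0: in=∅ out={y}
  n1: in={y} out={k,y,z}
  n2: in={y,z} out={y,z}
  n3: in={k,y} out={k,y,z}
  n4: in={y} out=∅
  n5: in={k,y,z} out={k,y,z}
  n6: in={k,y,z} out={y,z}
  n7: in={y,z} out={y,z}
  n8: in={y,z} out={y}

live-out(n2) = ["y", "z"]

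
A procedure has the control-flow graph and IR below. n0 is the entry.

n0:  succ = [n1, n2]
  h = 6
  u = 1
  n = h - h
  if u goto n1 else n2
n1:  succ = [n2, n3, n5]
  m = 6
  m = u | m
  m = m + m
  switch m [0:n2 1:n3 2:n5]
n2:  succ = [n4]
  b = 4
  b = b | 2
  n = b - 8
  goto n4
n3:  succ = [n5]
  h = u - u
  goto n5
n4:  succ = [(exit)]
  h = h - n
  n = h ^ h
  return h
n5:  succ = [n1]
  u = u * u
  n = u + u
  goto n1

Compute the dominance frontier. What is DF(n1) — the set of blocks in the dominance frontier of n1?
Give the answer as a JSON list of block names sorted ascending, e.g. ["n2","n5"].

Answer: ["n1", "n2"]

Analysis:
idom tree: n1←n0 n2←n0 n3←n1 n4←n2 n5←n1
Join-block Dom:
  n1: preds {n0,n5}: {n0} ∩ {n0,n1,n5} = {n0}; idom=n0
  n2: preds {n0,n1}: {n0} ∩ {n0,n1} = {n0}; idom=n0
  n5: preds {n1,n3}: {n0,n1} ∩ {n0,n1,n3} = {n0,n1}; idom=n1

DF walk-up:
  n1←n0: walk · to n0
  n1←n5: walk n5→n1 to n0
  n2←n0: walk · to n0
  n2←n1: walk n1 to n0
  n5←n1: walk · to n1
  n5←n3: walk n3 to n1
  DF(n0)=∅
  DF(n1)={n1,n2}
  DF(n2)=∅
  DF(n3)={n5}
  DF(n4)=∅
  DF(n5)={n1}

DF(n1) = ["n1", "n2"]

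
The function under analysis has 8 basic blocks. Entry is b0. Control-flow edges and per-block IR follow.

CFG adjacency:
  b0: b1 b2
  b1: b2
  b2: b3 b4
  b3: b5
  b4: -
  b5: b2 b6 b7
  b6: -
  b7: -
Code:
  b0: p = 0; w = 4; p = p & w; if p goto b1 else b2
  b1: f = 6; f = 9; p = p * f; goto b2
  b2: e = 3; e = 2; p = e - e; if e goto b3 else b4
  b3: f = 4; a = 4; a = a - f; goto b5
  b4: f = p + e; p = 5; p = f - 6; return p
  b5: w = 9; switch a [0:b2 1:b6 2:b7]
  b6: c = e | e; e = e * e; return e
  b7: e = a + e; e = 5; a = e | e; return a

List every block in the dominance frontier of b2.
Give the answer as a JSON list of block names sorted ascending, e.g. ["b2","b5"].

idom tree: b1←b0 b2←b0 b3←b2 b4←b2 b5←b3 b6←b5 b7←b5
Dom∩ at merges:
  b2: preds {b0,b1,b5}: {b0} ∩ {b0,b1} ∩ {b0,b2,b3,b5} = {b0}; idom=b0

DF derivation:
  b2←b0: walk · to b0
  b2←b1: walk b1 to b0
  b2←b5: walk b5→b3→b2 to b0
  DF(b0)=∅
  DF(b1)={b2}
  DF(b2)={b2}
  DF(b3)={b2}
  DF(b4)=∅
  DF(b5)={b2}
  DF(b6)=∅
  DF(b7)=∅

DF(b2) = ["b2"]

Answer: ["b2"]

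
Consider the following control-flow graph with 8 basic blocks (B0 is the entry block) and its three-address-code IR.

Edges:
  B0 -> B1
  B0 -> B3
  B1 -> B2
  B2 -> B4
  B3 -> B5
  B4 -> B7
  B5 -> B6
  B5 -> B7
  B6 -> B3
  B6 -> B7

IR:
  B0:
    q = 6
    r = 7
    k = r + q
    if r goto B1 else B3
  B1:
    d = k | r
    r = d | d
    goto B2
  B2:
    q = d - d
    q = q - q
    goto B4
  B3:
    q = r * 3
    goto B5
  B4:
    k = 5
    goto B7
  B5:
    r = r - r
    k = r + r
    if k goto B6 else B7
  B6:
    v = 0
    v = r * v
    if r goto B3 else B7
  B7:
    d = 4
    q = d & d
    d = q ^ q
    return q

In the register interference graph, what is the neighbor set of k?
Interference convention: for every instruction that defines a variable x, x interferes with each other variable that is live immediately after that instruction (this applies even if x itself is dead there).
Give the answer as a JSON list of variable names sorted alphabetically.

Block summaries:
  B0: def={k,q,r} ue=∅
  B1: def={d,r} ue={k,r}
  B2: def={q} ue={d}
  B3: def={q} ue={r}
  B4: def={k} ue=∅
  B5: def={k,r} ue={r}
  B6: def={v} ue={r}
  B7: def={d,q} ue=∅

Liveness:
  live B0: ∅→{k,r}
  live B1: {k,r}→{d}
  live B2: {d}→∅
  live B3: {r}→{r}
  live B4: ∅→∅
  live B5: {r}→{r}
  live B6: {r}→{r}
  live B7: ∅→∅

Conflict graph:
  d↔{q,r}
  k↔{r}
  q↔{d,r}
  r↔{d,k,q,v}
  v↔{r}

N(k) = ["r"]

Answer: ["r"]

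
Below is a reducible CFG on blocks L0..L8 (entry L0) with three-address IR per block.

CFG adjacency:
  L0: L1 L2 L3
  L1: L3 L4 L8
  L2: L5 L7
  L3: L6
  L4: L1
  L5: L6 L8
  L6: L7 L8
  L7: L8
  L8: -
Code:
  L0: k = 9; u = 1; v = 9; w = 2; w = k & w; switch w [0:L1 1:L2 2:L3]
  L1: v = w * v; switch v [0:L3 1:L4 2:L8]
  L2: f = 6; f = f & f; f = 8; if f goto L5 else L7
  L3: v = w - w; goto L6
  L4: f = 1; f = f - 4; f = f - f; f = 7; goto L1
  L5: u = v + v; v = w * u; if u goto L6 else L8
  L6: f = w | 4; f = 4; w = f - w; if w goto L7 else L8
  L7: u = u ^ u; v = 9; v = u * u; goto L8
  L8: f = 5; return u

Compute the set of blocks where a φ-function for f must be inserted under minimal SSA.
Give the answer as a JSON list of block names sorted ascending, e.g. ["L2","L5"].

Answer: ["L1", "L3", "L6", "L7", "L8"]

Derivation:
idom tree: L1←L0 L2←L0 L3←L0 L4←L1 L5←L2 L6←L0 L7←L0 L8←L0
Dom∩ at merges:
  L1: preds {L0,L4}: {L0} ∩ {L0,L1,L4} = {L0}; idom=L0
  L3: preds {L0,L1}: {L0} ∩ {L0,L1} = {L0}; idom=L0
  L6: preds {L3,L5}: {L0,L3} ∩ {L0,L2,L5} = {L0}; idom=L0
  L7: preds {L2,L6}: {L0,L2} ∩ {L0,L6} = {L0}; idom=L0
  L8: preds {L1,L5,L6,L7}: {L0,L1} ∩ {L0,L2,L5} ∩ {L0,L6} ∩ {L0,L7} = {L0}; idom=L0

Frontier:
  L1←L0: walk · to L0
  L1←L4: walk L4→L1 to L0
  L3←L0: walk · to L0
  L3←L1: walk L1 to L0
  L6←L3: walk L3 to L0
  L6←L5: walk L5→L2 to L0
  L7←L2: walk L2 to L0
  L7←L6: walk L6 to L0
  L8←L1: walk L1 to L0
  L8←L5: walk L5→L2 to L0
  L8←L6: walk L6 to L0
  L8←L7: walk L7 to L0
  L0: DF=∅
  L1: DF={L1,L3,L8}
  L2: DF={L6,L7,L8}
  L3: DF={L6}
  L4: DF={L1}
  L5: DF={L6,L8}
  L6: DF={L7,L8}
  L7: DF={L8}
  L8: DF=∅

φ for f: defs {L2,L4,L6,L8}
  DF⁺ = {L1,L3,L6,L7,L8}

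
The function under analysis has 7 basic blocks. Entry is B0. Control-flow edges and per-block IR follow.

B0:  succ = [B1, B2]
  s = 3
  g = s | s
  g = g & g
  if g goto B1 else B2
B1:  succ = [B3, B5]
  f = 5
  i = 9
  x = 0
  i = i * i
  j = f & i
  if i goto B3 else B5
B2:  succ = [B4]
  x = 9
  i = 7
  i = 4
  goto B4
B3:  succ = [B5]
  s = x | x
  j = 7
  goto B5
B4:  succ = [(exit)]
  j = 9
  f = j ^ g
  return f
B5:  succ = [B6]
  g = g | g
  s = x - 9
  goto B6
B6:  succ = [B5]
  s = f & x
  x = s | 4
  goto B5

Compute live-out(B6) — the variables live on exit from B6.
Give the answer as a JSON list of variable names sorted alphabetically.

def/use:
  B0: def={g,s} ue=∅
  B1: def={f,i,j,x} ue=∅
  B2: def={i,x} ue=∅
  B3: def={j,s} ue={x}
  B4: def={f,j} ue={g}
  B5: def={g,s} ue={g,x}
  B6: def={s,x} ue={f,x}

Backward fixpoint:
  live B0: ∅→{g}
  live B1: {g}→{f,g,x}
  live B2: {g}→{g}
  live B3: {f,g,x}→{f,g,x}
  live B4: {g}→∅
  live B5: {f,g,x}→{f,g,x}
  live B6: {f,g,x}→{f,g,x}

live-out(B6) = ["f", "g", "x"]

Answer: ["f", "g", "x"]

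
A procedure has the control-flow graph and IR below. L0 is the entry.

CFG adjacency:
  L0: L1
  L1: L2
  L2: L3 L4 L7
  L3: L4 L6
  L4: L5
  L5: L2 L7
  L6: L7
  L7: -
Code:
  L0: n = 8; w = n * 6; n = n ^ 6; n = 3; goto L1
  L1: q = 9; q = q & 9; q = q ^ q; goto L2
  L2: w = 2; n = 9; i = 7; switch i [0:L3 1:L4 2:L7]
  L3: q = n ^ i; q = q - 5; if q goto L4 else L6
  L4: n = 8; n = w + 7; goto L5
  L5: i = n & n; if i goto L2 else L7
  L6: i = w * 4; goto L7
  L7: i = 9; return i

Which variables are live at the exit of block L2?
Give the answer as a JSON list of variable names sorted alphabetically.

Per-block:
  L0 def {n,w} use ∅
  L1 def {q} use ∅
  L2 def {i,n,w} use ∅
  L3 def {q} use {i,n}
  L4 def {n} use {w}
  L5 def {i} use {n}
  L6 def {i} use {w}
  L7 def {i} use ∅

Live sets:
  live L0: ∅→∅
  live L1: ∅→∅
  live L2: ∅→{i,n,w}
  live L3: {i,n,w}→{w}
  live L4: {w}→{n}
  live L5: {n}→∅
  live L6: {w}→∅
  live L7: ∅→∅

live-out(L2) = ["i", "n", "w"]

Answer: ["i", "n", "w"]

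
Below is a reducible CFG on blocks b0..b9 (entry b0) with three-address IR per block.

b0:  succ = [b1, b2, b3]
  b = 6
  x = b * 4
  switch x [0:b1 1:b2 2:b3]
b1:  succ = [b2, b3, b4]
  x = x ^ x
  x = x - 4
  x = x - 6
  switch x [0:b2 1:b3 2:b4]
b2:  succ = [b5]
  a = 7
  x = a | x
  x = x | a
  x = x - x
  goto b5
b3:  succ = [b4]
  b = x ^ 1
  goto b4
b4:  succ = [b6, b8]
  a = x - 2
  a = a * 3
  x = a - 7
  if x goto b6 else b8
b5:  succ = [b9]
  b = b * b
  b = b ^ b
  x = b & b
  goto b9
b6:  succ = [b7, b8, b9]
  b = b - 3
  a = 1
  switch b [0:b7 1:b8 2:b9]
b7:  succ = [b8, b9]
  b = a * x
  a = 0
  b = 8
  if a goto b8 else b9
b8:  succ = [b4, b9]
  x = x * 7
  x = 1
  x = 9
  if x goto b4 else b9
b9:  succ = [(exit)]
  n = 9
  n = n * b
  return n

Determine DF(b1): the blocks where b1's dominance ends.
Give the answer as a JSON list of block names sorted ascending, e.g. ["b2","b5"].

Answer: ["b2", "b3", "b4"]

Working:
idom tree: b1←b0 b2←b0 b3←b0 b4←b0 b5←b2 b6←b4 b7←b6 b8←b4 b9←b0
Dom∩ at merges:
  b2: preds {b0,b1}: {b0} ∩ {b0,b1} = {b0}; idom=b0
  b3: preds {b0,b1}: {b0} ∩ {b0,b1} = {b0}; idom=b0
  b4: preds {b1,b3,b8}: {b0,b1} ∩ {b0,b3} ∩ {b0,b4,b8} = {b0}; idom=b0
  b8: preds {b4,b6,b7}: {b0,b4} ∩ {b0,b4,b6} ∩ {b0,b4,b6,b7} = {b0,b4}; idom=b4
  b9: preds {b5,b6,b7,b8}: {b0,b2,b5} ∩ {b0,b4,b6} ∩ {b0,b4,b6,b7} ∩ {b0,b4,b8} = {b0}; idom=b0

Frontier:
  join b2 pred b0: · stop@b0
  join b2 pred b1: b1 stop@b0
  join b3 pred b0: · stop@b0
  join b3 pred b1: b1 stop@b0
  join b4 pred b1: b1 stop@b0
  join b4 pred b3: b3 stop@b0
  join b4 pred b8: b8→b4 stop@b0
  join b8 pred b4: · stop@b4
  join b8 pred b6: b6 stop@b4
  join b8 pred b7: b7→b6 stop@b4
  join b9 pred b5: b5→b2 stop@b0
  join b9 pred b6: b6→b4 stop@b0
  join b9 pred b7: b7→b6→b4 stop@b0
  join b9 pred b8: b8→b4 stop@b0
  DF(b0)=∅
  DF(b1)={b2,b3,b4}
  DF(b2)={b9}
  DF(b3)={b4}
  DF(b4)={b4,b9}
  DF(b5)={b9}
  DF(b6)={b8,b9}
  DF(b7)={b8,b9}
  DF(b8)={b4,b9}
  DF(b9)=∅

DF(b1) = ["b2", "b3", "b4"]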